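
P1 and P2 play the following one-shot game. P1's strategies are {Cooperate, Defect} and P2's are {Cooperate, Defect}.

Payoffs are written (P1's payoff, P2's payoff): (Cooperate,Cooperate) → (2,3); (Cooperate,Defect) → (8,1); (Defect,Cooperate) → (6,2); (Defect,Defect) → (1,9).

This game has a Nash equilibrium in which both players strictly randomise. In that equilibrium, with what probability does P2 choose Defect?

Let y be the probability that P2 plays Cooperate. In a completely mixed equilibrium, P1 must be indifferent between Cooperate and Defect.
P1's expected payoff from Cooperate is 2y + 8(1−y); from Defect it is 6y + (1−y).
Setting these equal: −6y + 8 = 5y + 1, so y = 7/11.
Therefore P2 plays Defect with probability 1 − 7/11 = 4/11.

4/11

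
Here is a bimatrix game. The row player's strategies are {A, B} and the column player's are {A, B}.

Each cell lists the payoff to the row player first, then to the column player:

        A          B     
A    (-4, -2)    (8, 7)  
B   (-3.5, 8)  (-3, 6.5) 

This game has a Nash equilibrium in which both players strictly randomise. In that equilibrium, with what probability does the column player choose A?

22/23

Let y be the probability that the column player plays A. In a completely mixed equilibrium, the row player must be indifferent between A and B.
The row player's expected payoff from A is −4y + 8(1−y); from B it is −3.5y − 3(1−y).
Setting these equal: −12y + 8 = −0.5y − 3, so y = 22/23.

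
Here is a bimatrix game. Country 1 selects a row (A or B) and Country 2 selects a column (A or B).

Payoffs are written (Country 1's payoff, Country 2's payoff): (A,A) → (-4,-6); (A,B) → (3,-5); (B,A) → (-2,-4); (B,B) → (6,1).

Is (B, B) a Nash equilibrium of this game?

Yes

At (B, B), Country 1 earns 6; switching to A would give 3, so Country 1 has no profitable deviation.
Country 2 earns 1; switching to A would give -4, so Country 2 has no profitable deviation.
Neither player can gain by a unilateral deviation, so this profile is a Nash equilibrium.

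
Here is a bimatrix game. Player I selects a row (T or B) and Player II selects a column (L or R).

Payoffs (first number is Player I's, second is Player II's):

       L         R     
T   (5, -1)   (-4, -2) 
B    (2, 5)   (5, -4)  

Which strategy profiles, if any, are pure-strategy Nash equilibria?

(T, L): Player I gets 5 ≥ 2 from B, and Player II gets -1 ≥ -2 from R — Nash equilibrium.
(T, R): Player I prefers B (5 > -4); Player II prefers L (-1 > -2) — not an equilibrium.
(B, L): Player I prefers T (5 > 2) — not an equilibrium.
(B, R): Player II prefers L (5 > -4) — not an equilibrium.

(T, L)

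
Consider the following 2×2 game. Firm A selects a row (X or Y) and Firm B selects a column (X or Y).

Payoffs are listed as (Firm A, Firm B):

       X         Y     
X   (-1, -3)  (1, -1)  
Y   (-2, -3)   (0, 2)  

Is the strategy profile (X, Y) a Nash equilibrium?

At (X, Y), Firm A earns 1; switching to Y would give 0, so Firm A has no profitable deviation.
Firm B earns -1; switching to X would give -3, so Firm B has no profitable deviation.
Neither player can gain by a unilateral deviation, so this profile is a Nash equilibrium.

Yes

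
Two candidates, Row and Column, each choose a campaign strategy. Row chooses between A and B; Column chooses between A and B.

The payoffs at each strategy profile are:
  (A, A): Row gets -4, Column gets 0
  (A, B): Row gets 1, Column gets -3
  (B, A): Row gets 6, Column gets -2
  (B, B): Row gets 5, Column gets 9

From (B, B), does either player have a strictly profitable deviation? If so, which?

Row at (B, B) earns 5; deviating to A yields 1 — not better.
Column earns 9; deviating to A yields -2 — not better.
Neither player can strictly improve; the profile is a Nash equilibrium.

Neither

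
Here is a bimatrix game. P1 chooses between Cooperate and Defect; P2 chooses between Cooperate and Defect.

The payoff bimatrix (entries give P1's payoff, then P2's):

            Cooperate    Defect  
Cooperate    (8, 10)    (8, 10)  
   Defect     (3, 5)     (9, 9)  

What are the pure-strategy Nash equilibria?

(Cooperate, Cooperate) and (Defect, Defect)

(Cooperate, Cooperate): P1 gets 8 ≥ 3 from Defect, and P2 gets 10 ≥ 10 from Defect — Nash equilibrium.
(Cooperate, Defect): P1 prefers Defect (9 > 8) — not an equilibrium.
(Defect, Cooperate): P1 prefers Cooperate (8 > 3); P2 prefers Defect (9 > 5) — not an equilibrium.
(Defect, Defect): P1 gets 9 ≥ 8 from Cooperate, and P2 gets 9 ≥ 5 from Cooperate — Nash equilibrium.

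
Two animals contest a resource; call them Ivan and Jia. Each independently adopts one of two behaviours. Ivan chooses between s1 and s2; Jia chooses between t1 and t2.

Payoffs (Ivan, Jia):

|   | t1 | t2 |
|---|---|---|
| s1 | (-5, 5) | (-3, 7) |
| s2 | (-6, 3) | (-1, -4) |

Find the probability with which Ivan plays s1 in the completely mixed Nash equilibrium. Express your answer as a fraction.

Let x be the probability that Ivan plays s1. In a completely mixed equilibrium, Jia must be indifferent between t1 and t2.
Jia's expected payoff from t1 is 5x + 3(1−x); from t2 it is 7x − 4(1−x).
Setting these equal: 2x + 3 = 11x − 4, so x = 7/9.

7/9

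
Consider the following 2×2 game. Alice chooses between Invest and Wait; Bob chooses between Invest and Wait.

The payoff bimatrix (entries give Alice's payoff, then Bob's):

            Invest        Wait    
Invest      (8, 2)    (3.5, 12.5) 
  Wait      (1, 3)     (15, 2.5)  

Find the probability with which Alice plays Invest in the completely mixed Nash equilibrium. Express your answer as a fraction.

Let p be the probability that Alice plays Invest. In a completely mixed equilibrium, Bob must be indifferent between Invest and Wait.
Bob's expected payoff from Invest is 2p + 3(1−p); from Wait it is 12.5p + 2.5(1−p).
Setting these equal: −p + 3 = 10p + 2.5, so p = 1/22.

1/22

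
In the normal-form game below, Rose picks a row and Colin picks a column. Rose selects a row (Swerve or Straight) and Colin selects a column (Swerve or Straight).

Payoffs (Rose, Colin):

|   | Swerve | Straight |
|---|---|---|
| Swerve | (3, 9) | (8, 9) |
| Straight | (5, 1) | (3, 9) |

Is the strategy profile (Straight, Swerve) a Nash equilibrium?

No

At (Straight, Swerve), Rose earns 5; switching to Swerve would give 3, so Rose has no profitable deviation.
Colin earns 1; switching to Straight would give 9, so Colin would deviate.
Since at least one player can profitably deviate, this is not a Nash equilibrium.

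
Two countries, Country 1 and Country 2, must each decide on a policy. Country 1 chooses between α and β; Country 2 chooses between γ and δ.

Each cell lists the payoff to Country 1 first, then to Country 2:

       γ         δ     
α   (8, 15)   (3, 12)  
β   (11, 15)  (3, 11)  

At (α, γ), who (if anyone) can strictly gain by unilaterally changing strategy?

Country 1 at (α, γ) earns 8; deviating to β yields 11 — a strict improvement.
Country 2 earns 15; deviating to δ yields 12 — not better.
Only Country 1 has a strictly profitable deviation.

Country 1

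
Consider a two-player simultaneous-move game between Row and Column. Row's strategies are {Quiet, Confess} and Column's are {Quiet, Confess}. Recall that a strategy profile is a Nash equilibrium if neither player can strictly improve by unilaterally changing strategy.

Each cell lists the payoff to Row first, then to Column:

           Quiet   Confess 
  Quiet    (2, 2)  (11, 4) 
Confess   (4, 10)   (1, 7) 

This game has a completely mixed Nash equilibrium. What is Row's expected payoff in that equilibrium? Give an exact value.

7/2

First find y, the probability Column plays Quiet, from Row's indifference between Quiet and Confess: 2y + 11(1−y) = 4y + (1−y), giving y = 5/6.
Since Row is indifferent in equilibrium, Row's expected payoff equals the payoff from either row against (5/6, 1/6). Using Quiet: 2(5/6) + 11(1/6) = 7/2.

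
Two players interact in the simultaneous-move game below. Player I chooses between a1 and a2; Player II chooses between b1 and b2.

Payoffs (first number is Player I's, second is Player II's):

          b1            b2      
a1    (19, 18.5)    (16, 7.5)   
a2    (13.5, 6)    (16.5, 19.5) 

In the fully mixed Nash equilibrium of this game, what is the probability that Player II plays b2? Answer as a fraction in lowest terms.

Let c be the probability that Player II plays b1. In a completely mixed equilibrium, Player I must be indifferent between a1 and a2.
Player I's expected payoff from a1 is 19c + 16(1−c); from a2 it is 13.5c + 16.5(1−c).
Setting these equal: 3c + 16 = −3c + 16.5, so c = 1/12.
Therefore Player II plays b2 with probability 1 − 1/12 = 11/12.

11/12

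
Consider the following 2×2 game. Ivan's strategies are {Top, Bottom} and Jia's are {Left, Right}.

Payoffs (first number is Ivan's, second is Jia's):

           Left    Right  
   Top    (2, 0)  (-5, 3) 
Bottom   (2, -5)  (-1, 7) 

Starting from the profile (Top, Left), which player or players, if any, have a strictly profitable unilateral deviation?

Ivan at (Top, Left) earns 2; deviating to Bottom yields 2 — not better.
Jia earns 0; deviating to Right yields 3 — a strict improvement.
Only Jia has a strictly profitable deviation.

Jia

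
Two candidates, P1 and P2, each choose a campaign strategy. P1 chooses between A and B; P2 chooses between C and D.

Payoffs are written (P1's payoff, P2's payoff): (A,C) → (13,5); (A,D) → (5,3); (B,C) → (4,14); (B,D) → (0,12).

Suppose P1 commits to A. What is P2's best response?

Against A, P2 earns 5 from C and 3 from D.
So C is the best response.

C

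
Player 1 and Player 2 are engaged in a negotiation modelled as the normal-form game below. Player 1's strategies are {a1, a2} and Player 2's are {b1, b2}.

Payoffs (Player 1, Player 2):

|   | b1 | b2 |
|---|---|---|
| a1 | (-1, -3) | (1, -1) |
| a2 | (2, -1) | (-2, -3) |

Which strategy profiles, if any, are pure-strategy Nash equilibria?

(a1, b2) and (a2, b1)

(a1, b1): Player 1 prefers a2 (2 > -1); Player 2 prefers b2 (-1 > -3) — not an equilibrium.
(a1, b2): Player 1 gets 1 ≥ -2 from a2, and Player 2 gets -1 ≥ -3 from b1 — Nash equilibrium.
(a2, b1): Player 1 gets 2 ≥ -1 from a1, and Player 2 gets -1 ≥ -3 from b2 — Nash equilibrium.
(a2, b2): Player 1 prefers a1 (1 > -2); Player 2 prefers b1 (-1 > -3) — not an equilibrium.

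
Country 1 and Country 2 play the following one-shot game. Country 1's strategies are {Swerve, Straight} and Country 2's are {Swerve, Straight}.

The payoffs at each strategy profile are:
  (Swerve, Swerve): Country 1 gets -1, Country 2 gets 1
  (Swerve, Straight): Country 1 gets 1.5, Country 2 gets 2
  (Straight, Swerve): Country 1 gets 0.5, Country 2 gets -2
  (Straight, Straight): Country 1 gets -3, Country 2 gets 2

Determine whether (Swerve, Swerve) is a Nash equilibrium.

No

At (Swerve, Swerve), Country 1 earns -1; switching to Straight would give 0.5, so Country 1 would deviate.
Country 2 earns 1; switching to Straight would give 2, so Country 2 would deviate.
Since at least one player can profitably deviate, this is not a Nash equilibrium.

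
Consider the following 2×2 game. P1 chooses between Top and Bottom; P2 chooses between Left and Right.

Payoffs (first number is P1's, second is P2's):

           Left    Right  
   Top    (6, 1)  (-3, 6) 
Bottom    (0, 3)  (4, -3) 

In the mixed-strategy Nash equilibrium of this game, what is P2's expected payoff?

21/11

First find x, the probability P1 plays Top, from P2's indifference between Left and Right: x + 3(1−x) = 6x − 3(1−x), giving x = 6/11.
Since P2 is indifferent in equilibrium, P2's expected payoff equals the payoff from either column against (6/11, 5/11). Using Left: (6/11) + 3(5/11) = 21/11.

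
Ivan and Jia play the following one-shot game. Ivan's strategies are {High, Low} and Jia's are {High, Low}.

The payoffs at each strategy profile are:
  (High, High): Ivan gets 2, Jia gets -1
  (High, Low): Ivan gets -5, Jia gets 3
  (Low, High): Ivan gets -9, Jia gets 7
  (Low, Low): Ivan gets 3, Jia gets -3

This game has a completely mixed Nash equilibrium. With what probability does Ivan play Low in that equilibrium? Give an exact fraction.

2/7

Let r be the probability that Ivan plays High. In a completely mixed equilibrium, Jia must be indifferent between High and Low.
Jia's expected payoff from High is −r + 7(1−r); from Low it is 3r − 3(1−r).
Setting these equal: −8r + 7 = 6r − 3, so r = 5/7.
Therefore Ivan plays Low with probability 1 − 5/7 = 2/7.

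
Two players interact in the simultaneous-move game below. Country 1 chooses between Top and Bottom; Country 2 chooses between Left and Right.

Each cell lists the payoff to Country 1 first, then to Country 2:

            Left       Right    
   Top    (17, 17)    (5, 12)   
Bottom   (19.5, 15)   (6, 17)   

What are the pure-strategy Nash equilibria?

(Top, Left): Country 1 prefers Bottom (19.5 > 17) — not an equilibrium.
(Top, Right): Country 1 prefers Bottom (6 > 5); Country 2 prefers Left (17 > 12) — not an equilibrium.
(Bottom, Left): Country 2 prefers Right (17 > 15) — not an equilibrium.
(Bottom, Right): Country 1 gets 6 ≥ 5 from Top, and Country 2 gets 17 ≥ 15 from Left — Nash equilibrium.

(Bottom, Right)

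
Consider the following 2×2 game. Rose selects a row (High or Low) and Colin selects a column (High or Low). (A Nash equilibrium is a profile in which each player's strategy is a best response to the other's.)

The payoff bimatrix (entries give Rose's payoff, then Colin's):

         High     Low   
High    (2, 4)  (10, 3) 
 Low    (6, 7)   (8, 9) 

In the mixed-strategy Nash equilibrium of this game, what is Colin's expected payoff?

5

First find p, the probability Rose plays High, from Colin's indifference between High and Low: 4p + 7(1−p) = 3p + 9(1−p), giving p = 2/3.
Since Colin is indifferent in equilibrium, Colin's expected payoff equals the payoff from either column against (2/3, 1/3). Using High: 4(2/3) + 7(1/3) = 5.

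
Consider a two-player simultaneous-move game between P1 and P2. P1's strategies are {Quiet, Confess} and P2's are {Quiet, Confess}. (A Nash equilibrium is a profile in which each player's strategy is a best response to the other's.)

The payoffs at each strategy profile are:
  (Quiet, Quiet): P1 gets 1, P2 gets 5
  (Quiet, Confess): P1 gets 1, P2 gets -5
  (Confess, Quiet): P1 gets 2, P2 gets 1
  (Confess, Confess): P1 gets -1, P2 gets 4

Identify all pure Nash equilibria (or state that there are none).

(Quiet, Quiet): P1 prefers Confess (2 > 1) — not an equilibrium.
(Quiet, Confess): P2 prefers Quiet (5 > -5) — not an equilibrium.
(Confess, Quiet): P2 prefers Confess (4 > 1) — not an equilibrium.
(Confess, Confess): P1 prefers Quiet (1 > -1) — not an equilibrium.

none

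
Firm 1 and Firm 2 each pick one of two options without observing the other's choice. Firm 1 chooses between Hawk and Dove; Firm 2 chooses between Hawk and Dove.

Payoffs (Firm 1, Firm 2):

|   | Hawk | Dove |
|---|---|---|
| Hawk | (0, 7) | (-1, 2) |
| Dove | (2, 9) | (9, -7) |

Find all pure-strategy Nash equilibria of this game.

(Dove, Hawk)

(Hawk, Hawk): Firm 1 prefers Dove (2 > 0) — not an equilibrium.
(Hawk, Dove): Firm 1 prefers Dove (9 > -1); Firm 2 prefers Hawk (7 > 2) — not an equilibrium.
(Dove, Hawk): Firm 1 gets 2 ≥ 0 from Hawk, and Firm 2 gets 9 ≥ -7 from Dove — Nash equilibrium.
(Dove, Dove): Firm 2 prefers Hawk (9 > -7) — not an equilibrium.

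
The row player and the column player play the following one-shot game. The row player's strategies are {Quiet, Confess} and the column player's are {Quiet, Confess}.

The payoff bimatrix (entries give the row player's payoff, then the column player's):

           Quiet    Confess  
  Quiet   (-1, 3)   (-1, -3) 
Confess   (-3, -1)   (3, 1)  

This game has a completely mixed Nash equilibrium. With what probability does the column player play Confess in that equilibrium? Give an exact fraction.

Let q be the probability that the column player plays Quiet. In a completely mixed equilibrium, the row player must be indifferent between Quiet and Confess.
The row player's expected payoff from Quiet is −q − (1−q); from Confess it is −3q + 3(1−q).
Setting these equal: -1 = −6q + 3, so q = 2/3.
Therefore the column player plays Confess with probability 1 − 2/3 = 1/3.

1/3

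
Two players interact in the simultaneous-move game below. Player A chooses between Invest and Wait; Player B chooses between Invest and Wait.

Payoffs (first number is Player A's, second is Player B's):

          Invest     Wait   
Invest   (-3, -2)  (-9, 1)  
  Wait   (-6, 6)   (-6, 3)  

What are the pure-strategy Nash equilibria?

none

(Invest, Invest): Player B prefers Wait (1 > -2) — not an equilibrium.
(Invest, Wait): Player A prefers Wait (-6 > -9) — not an equilibrium.
(Wait, Invest): Player A prefers Invest (-3 > -6) — not an equilibrium.
(Wait, Wait): Player B prefers Invest (6 > 3) — not an equilibrium.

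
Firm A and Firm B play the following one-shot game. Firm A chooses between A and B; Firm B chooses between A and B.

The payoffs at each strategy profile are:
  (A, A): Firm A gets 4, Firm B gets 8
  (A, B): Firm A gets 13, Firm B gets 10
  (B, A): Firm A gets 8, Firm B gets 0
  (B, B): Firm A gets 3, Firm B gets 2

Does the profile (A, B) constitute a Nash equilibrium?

At (A, B), Firm A earns 13; switching to B would give 3, so Firm A has no profitable deviation.
Firm B earns 10; switching to A would give 8, so Firm B has no profitable deviation.
Neither player can gain by a unilateral deviation, so this profile is a Nash equilibrium.

Yes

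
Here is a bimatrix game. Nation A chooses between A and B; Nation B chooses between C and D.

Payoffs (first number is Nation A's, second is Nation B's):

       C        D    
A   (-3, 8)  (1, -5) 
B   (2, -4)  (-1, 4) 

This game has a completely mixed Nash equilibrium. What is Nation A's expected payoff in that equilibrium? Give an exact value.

-1/7

First find y, the probability Nation B plays C, from Nation A's indifference between A and B: −3y + (1−y) = 2y − (1−y), giving y = 2/7.
Since Nation A is indifferent in equilibrium, Nation A's expected payoff equals the payoff from either row against (2/7, 5/7). Using A: −3(2/7) + (5/7) = -1/7.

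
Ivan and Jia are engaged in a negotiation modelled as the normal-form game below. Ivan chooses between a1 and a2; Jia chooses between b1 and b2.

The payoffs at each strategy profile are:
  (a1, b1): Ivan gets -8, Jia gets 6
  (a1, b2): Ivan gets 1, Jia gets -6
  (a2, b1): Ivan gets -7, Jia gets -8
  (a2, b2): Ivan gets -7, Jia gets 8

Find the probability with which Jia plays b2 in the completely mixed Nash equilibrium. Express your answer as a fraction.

1/9

Let c be the probability that Jia plays b1. In a completely mixed equilibrium, Ivan must be indifferent between a1 and a2.
Ivan's expected payoff from a1 is −8c + (1−c); from a2 it is −7c − 7(1−c).
Setting these equal: −9c + 1 = -7, so c = 8/9.
Therefore Jia plays b2 with probability 1 − 8/9 = 1/9.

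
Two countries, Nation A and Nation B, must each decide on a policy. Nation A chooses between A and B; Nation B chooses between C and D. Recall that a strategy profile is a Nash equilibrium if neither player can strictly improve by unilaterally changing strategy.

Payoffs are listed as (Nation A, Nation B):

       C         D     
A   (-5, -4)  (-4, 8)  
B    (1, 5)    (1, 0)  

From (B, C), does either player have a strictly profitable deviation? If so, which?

Neither

Nation A at (B, C) earns 1; deviating to A yields -5 — not better.
Nation B earns 5; deviating to D yields 0 — not better.
Neither player can strictly improve; the profile is a Nash equilibrium.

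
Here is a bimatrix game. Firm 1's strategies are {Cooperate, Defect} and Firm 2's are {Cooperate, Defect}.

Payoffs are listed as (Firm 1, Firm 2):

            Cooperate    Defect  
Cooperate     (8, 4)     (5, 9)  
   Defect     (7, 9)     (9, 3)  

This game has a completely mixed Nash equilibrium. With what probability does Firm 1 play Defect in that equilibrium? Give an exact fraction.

Let x be the probability that Firm 1 plays Cooperate. In a completely mixed equilibrium, Firm 2 must be indifferent between Cooperate and Defect.
Firm 2's expected payoff from Cooperate is 4x + 9(1−x); from Defect it is 9x + 3(1−x).
Setting these equal: −5x + 9 = 6x + 3, so x = 6/11.
Therefore Firm 1 plays Defect with probability 1 − 6/11 = 5/11.

5/11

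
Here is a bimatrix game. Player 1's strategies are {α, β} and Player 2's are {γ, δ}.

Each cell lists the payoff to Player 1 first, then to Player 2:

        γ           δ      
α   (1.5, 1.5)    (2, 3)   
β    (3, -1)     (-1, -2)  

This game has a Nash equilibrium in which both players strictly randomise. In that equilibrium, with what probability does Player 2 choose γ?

2/3

Let q be the probability that Player 2 plays γ. In a completely mixed equilibrium, Player 1 must be indifferent between α and β.
Player 1's expected payoff from α is 1.5q + 2(1−q); from β it is 3q − (1−q).
Setting these equal: −0.5q + 2 = 4q − 1, so q = 2/3.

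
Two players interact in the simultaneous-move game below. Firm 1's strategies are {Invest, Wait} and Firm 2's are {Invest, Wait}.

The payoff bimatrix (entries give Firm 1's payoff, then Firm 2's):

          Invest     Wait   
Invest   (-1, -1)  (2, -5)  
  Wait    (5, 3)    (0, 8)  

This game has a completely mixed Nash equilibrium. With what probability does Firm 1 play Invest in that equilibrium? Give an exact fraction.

5/9

Let x be the probability that Firm 1 plays Invest. In a completely mixed equilibrium, Firm 2 must be indifferent between Invest and Wait.
Firm 2's expected payoff from Invest is −x + 3(1−x); from Wait it is −5x + 8(1−x).
Setting these equal: −4x + 3 = −13x + 8, so x = 5/9.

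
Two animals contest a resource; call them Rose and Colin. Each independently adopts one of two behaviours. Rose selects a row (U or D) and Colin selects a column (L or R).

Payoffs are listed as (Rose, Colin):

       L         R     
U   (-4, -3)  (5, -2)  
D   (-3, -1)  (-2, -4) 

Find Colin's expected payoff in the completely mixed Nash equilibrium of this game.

First find x, the probability Rose plays U, from Colin's indifference between L and R: −3x − (1−x) = −2x − 4(1−x), giving x = 3/4.
Since Colin is indifferent in equilibrium, Colin's expected payoff equals the payoff from either column against (3/4, 1/4). Using L: −3(3/4) − (1/4) = -5/2.

-5/2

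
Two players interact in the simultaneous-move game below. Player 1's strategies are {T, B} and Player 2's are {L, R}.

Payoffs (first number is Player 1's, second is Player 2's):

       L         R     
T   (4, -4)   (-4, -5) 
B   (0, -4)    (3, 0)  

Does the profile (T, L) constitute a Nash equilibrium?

Yes

At (T, L), Player 1 earns 4; switching to B would give 0, so Player 1 has no profitable deviation.
Player 2 earns -4; switching to R would give -5, so Player 2 has no profitable deviation.
Neither player can gain by a unilateral deviation, so this profile is a Nash equilibrium.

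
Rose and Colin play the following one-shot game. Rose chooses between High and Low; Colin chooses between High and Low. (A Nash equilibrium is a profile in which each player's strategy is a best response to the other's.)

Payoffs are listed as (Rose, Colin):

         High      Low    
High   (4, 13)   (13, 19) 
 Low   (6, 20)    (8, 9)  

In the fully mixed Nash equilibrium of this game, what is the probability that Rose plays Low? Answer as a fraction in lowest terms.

Let x be the probability that Rose plays High. In a completely mixed equilibrium, Colin must be indifferent between High and Low.
Colin's expected payoff from High is 13x + 20(1−x); from Low it is 19x + 9(1−x).
Setting these equal: −7x + 20 = 10x + 9, so x = 11/17.
Therefore Rose plays Low with probability 1 − 11/17 = 6/17.

6/17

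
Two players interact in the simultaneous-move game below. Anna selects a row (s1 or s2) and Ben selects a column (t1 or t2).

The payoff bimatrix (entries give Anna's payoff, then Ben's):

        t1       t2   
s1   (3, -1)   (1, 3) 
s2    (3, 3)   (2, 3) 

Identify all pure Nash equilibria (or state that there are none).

(s2, t1) and (s2, t2)

(s1, t1): Ben prefers t2 (3 > -1) — not an equilibrium.
(s1, t2): Anna prefers s2 (2 > 1) — not an equilibrium.
(s2, t1): Anna gets 3 ≥ 3 from s1, and Ben gets 3 ≥ 3 from t2 — Nash equilibrium.
(s2, t2): Anna gets 2 ≥ 1 from s1, and Ben gets 3 ≥ 3 from t1 — Nash equilibrium.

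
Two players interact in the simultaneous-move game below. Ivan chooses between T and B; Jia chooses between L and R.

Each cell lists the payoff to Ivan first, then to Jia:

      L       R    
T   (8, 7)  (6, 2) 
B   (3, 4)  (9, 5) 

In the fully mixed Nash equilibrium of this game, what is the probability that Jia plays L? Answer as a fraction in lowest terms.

3/8

Let y be the probability that Jia plays L. In a completely mixed equilibrium, Ivan must be indifferent between T and B.
Ivan's expected payoff from T is 8y + 6(1−y); from B it is 3y + 9(1−y).
Setting these equal: 2y + 6 = −6y + 9, so y = 3/8.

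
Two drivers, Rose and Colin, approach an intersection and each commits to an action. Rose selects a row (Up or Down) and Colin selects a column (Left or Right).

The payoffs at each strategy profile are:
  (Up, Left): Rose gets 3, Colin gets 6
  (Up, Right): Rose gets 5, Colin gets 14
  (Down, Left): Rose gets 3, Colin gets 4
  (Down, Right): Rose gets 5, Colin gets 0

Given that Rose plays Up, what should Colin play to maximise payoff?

Against Up, Colin earns 6 from Left and 14 from Right.
So Right is the best response.

Right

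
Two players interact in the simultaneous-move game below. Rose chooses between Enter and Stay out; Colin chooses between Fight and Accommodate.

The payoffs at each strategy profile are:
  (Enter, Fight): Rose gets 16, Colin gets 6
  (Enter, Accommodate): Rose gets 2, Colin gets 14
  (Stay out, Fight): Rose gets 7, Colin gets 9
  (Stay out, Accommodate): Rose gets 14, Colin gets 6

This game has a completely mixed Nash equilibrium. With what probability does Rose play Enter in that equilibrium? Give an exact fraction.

Let x be the probability that Rose plays Enter. In a completely mixed equilibrium, Colin must be indifferent between Fight and Accommodate.
Colin's expected payoff from Fight is 6x + 9(1−x); from Accommodate it is 14x + 6(1−x).
Setting these equal: −3x + 9 = 8x + 6, so x = 3/11.

3/11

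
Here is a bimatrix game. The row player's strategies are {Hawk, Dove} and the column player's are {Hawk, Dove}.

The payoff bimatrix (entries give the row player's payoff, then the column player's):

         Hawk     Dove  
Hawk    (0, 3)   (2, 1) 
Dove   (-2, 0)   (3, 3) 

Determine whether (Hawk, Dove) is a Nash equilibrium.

At (Hawk, Dove), the row player earns 2; switching to Dove would give 3, so the row player would deviate.
The column player earns 1; switching to Hawk would give 3, so the column player would deviate.
Since at least one player can profitably deviate, this is not a Nash equilibrium.

No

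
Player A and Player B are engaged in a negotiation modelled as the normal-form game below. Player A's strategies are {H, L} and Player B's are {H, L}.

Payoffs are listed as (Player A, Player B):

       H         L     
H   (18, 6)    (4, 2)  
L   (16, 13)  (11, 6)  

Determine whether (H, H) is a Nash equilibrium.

At (H, H), Player A earns 18; switching to L would give 16, so Player A has no profitable deviation.
Player B earns 6; switching to L would give 2, so Player B has no profitable deviation.
Neither player can gain by a unilateral deviation, so this profile is a Nash equilibrium.

Yes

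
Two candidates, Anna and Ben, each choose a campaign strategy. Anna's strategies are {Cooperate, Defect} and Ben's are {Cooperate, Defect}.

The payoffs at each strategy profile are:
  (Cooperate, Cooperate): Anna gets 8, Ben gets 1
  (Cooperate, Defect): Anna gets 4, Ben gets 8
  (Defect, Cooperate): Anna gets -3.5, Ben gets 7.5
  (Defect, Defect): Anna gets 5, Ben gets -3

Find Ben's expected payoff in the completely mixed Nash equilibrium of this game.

18/5

First find p, the probability Anna plays Cooperate, from Ben's indifference between Cooperate and Defect: p + 7.5(1−p) = 8p − 3(1−p), giving p = 3/5.
Since Ben is indifferent in equilibrium, Ben's expected payoff equals the payoff from either column against (3/5, 2/5). Using Cooperate: (3/5) + 7.5(2/5) = 18/5.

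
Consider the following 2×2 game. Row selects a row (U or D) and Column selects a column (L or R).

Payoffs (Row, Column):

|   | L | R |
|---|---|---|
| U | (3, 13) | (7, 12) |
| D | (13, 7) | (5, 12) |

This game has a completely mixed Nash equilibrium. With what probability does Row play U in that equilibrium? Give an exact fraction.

5/6

Let x be the probability that Row plays U. In a completely mixed equilibrium, Column must be indifferent between L and R.
Column's expected payoff from L is 13x + 7(1−x); from R it is 12x + 12(1−x).
Setting these equal: 6x + 7 = 12, so x = 5/6.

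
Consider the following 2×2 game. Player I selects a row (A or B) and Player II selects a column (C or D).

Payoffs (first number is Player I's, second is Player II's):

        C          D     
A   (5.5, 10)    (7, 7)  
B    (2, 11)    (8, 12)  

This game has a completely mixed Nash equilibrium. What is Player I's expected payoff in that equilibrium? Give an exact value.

20/3

First find q, the probability Player II plays C, from Player I's indifference between A and B: 5.5q + 7(1−q) = 2q + 8(1−q), giving q = 2/9.
Since Player I is indifferent in equilibrium, Player I's expected payoff equals the payoff from either row against (2/9, 7/9). Using A: 5.5(2/9) + 7(7/9) = 20/3.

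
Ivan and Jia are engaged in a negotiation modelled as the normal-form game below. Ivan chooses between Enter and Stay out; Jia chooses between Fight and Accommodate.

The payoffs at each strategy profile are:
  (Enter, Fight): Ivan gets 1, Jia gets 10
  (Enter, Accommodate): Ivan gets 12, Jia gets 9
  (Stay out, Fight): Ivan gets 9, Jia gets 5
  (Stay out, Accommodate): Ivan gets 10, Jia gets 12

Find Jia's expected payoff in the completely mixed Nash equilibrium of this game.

75/8

First find x, the probability Ivan plays Enter, from Jia's indifference between Fight and Accommodate: 10x + 5(1−x) = 9x + 12(1−x), giving x = 7/8.
Since Jia is indifferent in equilibrium, Jia's expected payoff equals the payoff from either column against (7/8, 1/8). Using Fight: 10(7/8) + 5(1/8) = 75/8.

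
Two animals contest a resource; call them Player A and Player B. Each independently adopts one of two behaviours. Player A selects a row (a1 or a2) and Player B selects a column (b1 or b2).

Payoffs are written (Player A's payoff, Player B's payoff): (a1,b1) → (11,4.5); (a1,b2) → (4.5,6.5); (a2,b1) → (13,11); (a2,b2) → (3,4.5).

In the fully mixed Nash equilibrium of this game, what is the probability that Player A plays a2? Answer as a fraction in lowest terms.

4/17

Let x be the probability that Player A plays a1. In a completely mixed equilibrium, Player B must be indifferent between b1 and b2.
Player B's expected payoff from b1 is 4.5x + 11(1−x); from b2 it is 6.5x + 4.5(1−x).
Setting these equal: −6.5x + 11 = 2x + 4.5, so x = 13/17.
Therefore Player A plays a2 with probability 1 − 13/17 = 4/17.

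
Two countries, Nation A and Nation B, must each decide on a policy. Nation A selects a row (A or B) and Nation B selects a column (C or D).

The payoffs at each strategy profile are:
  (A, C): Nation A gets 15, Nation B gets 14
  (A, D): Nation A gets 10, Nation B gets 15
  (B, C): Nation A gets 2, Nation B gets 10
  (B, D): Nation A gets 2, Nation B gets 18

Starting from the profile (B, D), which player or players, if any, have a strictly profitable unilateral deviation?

Nation A

Nation A at (B, D) earns 2; deviating to A yields 10 — a strict improvement.
Nation B earns 18; deviating to C yields 10 — not better.
Only Nation A has a strictly profitable deviation.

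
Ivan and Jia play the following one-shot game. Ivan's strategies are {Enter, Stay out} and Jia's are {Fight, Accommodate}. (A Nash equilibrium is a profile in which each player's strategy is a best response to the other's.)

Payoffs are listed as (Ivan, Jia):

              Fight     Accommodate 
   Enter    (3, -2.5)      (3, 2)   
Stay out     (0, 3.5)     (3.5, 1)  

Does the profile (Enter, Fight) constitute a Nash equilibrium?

No

At (Enter, Fight), Ivan earns 3; switching to Stay out would give 0, so Ivan has no profitable deviation.
Jia earns -2.5; switching to Accommodate would give 2, so Jia would deviate.
Since at least one player can profitably deviate, this is not a Nash equilibrium.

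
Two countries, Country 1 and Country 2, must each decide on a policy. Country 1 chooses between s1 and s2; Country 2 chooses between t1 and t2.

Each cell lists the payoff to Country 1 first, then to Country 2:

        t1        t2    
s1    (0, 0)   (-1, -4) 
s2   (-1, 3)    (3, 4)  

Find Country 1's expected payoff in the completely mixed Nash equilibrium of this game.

-1/5

First find y, the probability Country 2 plays t1, from Country 1's indifference between s1 and s2: −(1−y) = −y + 3(1−y), giving y = 4/5.
Since Country 1 is indifferent in equilibrium, Country 1's expected payoff equals the payoff from either row against (4/5, 1/5). Using s1: −(1/5) = -1/5.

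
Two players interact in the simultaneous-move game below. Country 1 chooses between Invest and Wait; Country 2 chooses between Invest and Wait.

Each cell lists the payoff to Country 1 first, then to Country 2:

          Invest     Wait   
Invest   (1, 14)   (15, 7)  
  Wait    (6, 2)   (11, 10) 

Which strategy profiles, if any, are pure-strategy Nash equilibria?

(Invest, Invest): Country 1 prefers Wait (6 > 1) — not an equilibrium.
(Invest, Wait): Country 2 prefers Invest (14 > 7) — not an equilibrium.
(Wait, Invest): Country 2 prefers Wait (10 > 2) — not an equilibrium.
(Wait, Wait): Country 1 prefers Invest (15 > 11) — not an equilibrium.

none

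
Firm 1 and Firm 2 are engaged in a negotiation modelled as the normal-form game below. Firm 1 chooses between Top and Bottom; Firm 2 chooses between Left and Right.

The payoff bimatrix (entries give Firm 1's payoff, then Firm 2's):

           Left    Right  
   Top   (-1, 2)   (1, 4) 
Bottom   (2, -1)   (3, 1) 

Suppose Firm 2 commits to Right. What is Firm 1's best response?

Against Right, Firm 1 earns 1 from Top and 3 from Bottom.
So Bottom is the best response.

Bottom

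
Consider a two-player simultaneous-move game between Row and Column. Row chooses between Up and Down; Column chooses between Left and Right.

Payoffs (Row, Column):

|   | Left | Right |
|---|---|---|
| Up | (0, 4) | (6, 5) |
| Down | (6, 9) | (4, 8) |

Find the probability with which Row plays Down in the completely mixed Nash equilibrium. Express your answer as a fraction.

1/2

Let x be the probability that Row plays Up. In a completely mixed equilibrium, Column must be indifferent between Left and Right.
Column's expected payoff from Left is 4x + 9(1−x); from Right it is 5x + 8(1−x).
Setting these equal: −5x + 9 = −3x + 8, so x = 1/2.
Therefore Row plays Down with probability 1 − 1/2 = 1/2.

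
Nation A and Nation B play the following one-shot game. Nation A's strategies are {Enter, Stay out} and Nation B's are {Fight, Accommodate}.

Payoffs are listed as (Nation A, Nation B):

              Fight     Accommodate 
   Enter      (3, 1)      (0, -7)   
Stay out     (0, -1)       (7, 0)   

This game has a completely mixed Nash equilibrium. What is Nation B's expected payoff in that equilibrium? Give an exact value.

First find p, the probability Nation A plays Enter, from Nation B's indifference between Fight and Accommodate: p − (1−p) = −7p, giving p = 1/9.
Since Nation B is indifferent in equilibrium, Nation B's expected payoff equals the payoff from either column against (1/9, 8/9). Using Fight: (1/9) − (8/9) = -7/9.

-7/9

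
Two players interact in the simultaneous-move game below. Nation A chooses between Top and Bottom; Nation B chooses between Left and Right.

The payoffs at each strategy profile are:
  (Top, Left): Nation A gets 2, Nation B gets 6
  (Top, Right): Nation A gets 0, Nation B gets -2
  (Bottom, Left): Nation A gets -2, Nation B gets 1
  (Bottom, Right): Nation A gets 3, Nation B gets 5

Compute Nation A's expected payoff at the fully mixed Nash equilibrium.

6/7

First find q, the probability Nation B plays Left, from Nation A's indifference between Top and Bottom: 2q = −2q + 3(1−q), giving q = 3/7.
Since Nation A is indifferent in equilibrium, Nation A's expected payoff equals the payoff from either row against (3/7, 4/7). Using Top: 2(3/7) = 6/7.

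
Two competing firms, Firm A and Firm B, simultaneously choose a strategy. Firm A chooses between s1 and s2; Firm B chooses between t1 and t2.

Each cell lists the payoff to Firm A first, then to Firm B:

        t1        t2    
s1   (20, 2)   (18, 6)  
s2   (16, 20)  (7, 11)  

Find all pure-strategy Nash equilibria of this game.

(s1, t1): Firm B prefers t2 (6 > 2) — not an equilibrium.
(s1, t2): Firm A gets 18 ≥ 7 from s2, and Firm B gets 6 ≥ 2 from t1 — Nash equilibrium.
(s2, t1): Firm A prefers s1 (20 > 16) — not an equilibrium.
(s2, t2): Firm A prefers s1 (18 > 7); Firm B prefers t1 (20 > 11) — not an equilibrium.

(s1, t2)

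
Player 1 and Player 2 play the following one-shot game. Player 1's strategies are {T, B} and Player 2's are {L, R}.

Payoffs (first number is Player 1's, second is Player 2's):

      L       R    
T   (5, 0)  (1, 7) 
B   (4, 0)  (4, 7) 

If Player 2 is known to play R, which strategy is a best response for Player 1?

B

Against R, Player 1 earns 1 from T and 4 from B.
So B is the best response.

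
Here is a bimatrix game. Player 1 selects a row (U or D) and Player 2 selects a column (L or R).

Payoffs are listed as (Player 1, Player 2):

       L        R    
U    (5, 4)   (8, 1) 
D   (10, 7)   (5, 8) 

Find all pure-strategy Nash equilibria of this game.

none

(U, L): Player 1 prefers D (10 > 5) — not an equilibrium.
(U, R): Player 2 prefers L (4 > 1) — not an equilibrium.
(D, L): Player 2 prefers R (8 > 7) — not an equilibrium.
(D, R): Player 1 prefers U (8 > 5) — not an equilibrium.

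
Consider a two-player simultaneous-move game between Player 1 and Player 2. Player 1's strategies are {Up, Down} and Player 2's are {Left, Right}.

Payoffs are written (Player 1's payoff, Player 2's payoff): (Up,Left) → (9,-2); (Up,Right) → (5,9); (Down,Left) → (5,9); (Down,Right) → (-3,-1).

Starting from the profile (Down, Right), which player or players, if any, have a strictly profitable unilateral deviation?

Player 1 at (Down, Right) earns -3; deviating to Up yields 5 — a strict improvement.
Player 2 earns -1; deviating to Left yields 9 — a strict improvement.
Both Player 1 and Player 2 have strictly profitable deviations.

Both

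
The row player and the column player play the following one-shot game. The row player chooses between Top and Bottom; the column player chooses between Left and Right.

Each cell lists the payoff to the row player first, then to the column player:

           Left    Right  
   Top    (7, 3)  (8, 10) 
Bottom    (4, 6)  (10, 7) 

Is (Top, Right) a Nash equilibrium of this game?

At (Top, Right), the row player earns 8; switching to Bottom would give 10, so the row player would deviate.
The column player earns 10; switching to Left would give 3, so the column player has no profitable deviation.
Since at least one player can profitably deviate, this is not a Nash equilibrium.

No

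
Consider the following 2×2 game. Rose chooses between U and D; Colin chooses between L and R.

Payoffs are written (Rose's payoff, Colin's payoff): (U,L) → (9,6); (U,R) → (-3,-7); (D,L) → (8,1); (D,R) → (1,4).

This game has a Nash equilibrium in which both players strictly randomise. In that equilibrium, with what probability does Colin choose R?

Let y be the probability that Colin plays L. In a completely mixed equilibrium, Rose must be indifferent between U and D.
Rose's expected payoff from U is 9y − 3(1−y); from D it is 8y + (1−y).
Setting these equal: 12y − 3 = 7y + 1, so y = 4/5.
Therefore Colin plays R with probability 1 − 4/5 = 1/5.

1/5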